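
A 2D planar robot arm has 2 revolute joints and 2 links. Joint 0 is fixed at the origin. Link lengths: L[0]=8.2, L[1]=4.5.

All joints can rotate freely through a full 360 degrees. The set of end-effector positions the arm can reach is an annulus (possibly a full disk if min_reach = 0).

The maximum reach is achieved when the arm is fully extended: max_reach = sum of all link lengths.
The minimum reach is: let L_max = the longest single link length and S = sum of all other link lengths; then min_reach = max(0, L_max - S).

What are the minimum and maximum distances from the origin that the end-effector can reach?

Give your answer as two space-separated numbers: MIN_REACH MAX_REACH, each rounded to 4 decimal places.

Link lengths: [8.2, 4.5]
max_reach = 8.2 + 4.5 = 12.7
L_max = max([8.2, 4.5]) = 8.2
S (sum of others) = 12.7 - 8.2 = 4.5
min_reach = max(0, 8.2 - 4.5) = max(0, 3.7) = 3.7

Answer: 3.7000 12.7000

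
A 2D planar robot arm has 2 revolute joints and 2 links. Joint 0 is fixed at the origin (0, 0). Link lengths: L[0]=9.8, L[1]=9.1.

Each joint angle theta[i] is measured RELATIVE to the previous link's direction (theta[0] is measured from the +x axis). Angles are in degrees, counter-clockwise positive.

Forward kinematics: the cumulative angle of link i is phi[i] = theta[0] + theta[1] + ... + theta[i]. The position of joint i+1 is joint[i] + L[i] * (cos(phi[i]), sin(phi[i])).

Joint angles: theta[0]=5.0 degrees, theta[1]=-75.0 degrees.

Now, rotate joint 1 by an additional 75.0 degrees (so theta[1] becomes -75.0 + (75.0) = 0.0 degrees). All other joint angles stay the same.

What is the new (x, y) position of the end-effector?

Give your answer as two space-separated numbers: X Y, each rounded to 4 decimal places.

Answer: 18.8281 1.6472

Derivation:
joint[0] = (0.0000, 0.0000)  (base)
link 0: phi[0] = 5 = 5 deg
  cos(5 deg) = 0.9962, sin(5 deg) = 0.0872
  joint[1] = (0.0000, 0.0000) + 9.8 * (0.9962, 0.0872) = (0.0000 + 9.7627, 0.0000 + 0.8541) = (9.7627, 0.8541)
link 1: phi[1] = 5 + 0 = 5 deg
  cos(5 deg) = 0.9962, sin(5 deg) = 0.0872
  joint[2] = (9.7627, 0.8541) + 9.1 * (0.9962, 0.0872) = (9.7627 + 9.0654, 0.8541 + 0.7931) = (18.8281, 1.6472)
End effector: (18.8281, 1.6472)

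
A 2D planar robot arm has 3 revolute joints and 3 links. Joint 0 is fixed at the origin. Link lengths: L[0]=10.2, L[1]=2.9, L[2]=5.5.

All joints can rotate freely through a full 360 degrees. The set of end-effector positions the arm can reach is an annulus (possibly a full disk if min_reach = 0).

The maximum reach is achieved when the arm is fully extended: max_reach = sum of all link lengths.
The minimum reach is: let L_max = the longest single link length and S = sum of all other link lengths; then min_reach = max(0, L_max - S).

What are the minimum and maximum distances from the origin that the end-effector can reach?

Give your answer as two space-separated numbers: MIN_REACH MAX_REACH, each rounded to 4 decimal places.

Answer: 1.8000 18.6000

Derivation:
Link lengths: [10.2, 2.9, 5.5]
max_reach = 10.2 + 2.9 + 5.5 = 18.6
L_max = max([10.2, 2.9, 5.5]) = 10.2
S (sum of others) = 18.6 - 10.2 = 8.4
min_reach = max(0, 10.2 - 8.4) = max(0, 1.8) = 1.8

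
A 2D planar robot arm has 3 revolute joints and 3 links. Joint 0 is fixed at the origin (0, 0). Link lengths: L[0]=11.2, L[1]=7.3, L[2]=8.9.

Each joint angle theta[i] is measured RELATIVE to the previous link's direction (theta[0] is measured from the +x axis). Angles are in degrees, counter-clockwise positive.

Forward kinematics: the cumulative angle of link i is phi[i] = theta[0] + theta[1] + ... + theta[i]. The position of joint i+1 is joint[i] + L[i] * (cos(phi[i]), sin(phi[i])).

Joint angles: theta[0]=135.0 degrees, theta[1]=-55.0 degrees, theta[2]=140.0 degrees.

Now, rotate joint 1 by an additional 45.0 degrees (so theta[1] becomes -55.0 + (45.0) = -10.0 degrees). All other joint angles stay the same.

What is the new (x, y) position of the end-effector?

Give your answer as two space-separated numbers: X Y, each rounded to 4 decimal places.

joint[0] = (0.0000, 0.0000)  (base)
link 0: phi[0] = 135 = 135 deg
  cos(135 deg) = -0.7071, sin(135 deg) = 0.7071
  joint[1] = (0.0000, 0.0000) + 11.2 * (-0.7071, 0.7071) = (0.0000 + -7.9196, 0.0000 + 7.9196) = (-7.9196, 7.9196)
link 1: phi[1] = 135 + -10 = 125 deg
  cos(125 deg) = -0.5736, sin(125 deg) = 0.8192
  joint[2] = (-7.9196, 7.9196) + 7.3 * (-0.5736, 0.8192) = (-7.9196 + -4.1871, 7.9196 + 5.9798) = (-12.1067, 13.8994)
link 2: phi[2] = 135 + -10 + 140 = 265 deg
  cos(265 deg) = -0.0872, sin(265 deg) = -0.9962
  joint[3] = (-12.1067, 13.8994) + 8.9 * (-0.0872, -0.9962) = (-12.1067 + -0.7757, 13.8994 + -8.8661) = (-12.8824, 5.0333)
End effector: (-12.8824, 5.0333)

Answer: -12.8824 5.0333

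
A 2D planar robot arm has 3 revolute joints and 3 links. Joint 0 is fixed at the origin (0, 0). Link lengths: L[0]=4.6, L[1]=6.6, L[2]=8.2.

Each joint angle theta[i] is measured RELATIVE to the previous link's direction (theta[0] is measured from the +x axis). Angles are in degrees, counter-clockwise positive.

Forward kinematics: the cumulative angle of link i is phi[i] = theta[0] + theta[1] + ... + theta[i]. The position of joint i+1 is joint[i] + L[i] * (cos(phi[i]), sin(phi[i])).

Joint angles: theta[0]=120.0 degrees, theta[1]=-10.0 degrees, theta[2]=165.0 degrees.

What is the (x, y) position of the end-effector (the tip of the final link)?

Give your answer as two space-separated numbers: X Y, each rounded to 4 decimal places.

Answer: -3.8427 2.0169

Derivation:
joint[0] = (0.0000, 0.0000)  (base)
link 0: phi[0] = 120 = 120 deg
  cos(120 deg) = -0.5000, sin(120 deg) = 0.8660
  joint[1] = (0.0000, 0.0000) + 4.6 * (-0.5000, 0.8660) = (0.0000 + -2.3000, 0.0000 + 3.9837) = (-2.3000, 3.9837)
link 1: phi[1] = 120 + -10 = 110 deg
  cos(110 deg) = -0.3420, sin(110 deg) = 0.9397
  joint[2] = (-2.3000, 3.9837) + 6.6 * (-0.3420, 0.9397) = (-2.3000 + -2.2573, 3.9837 + 6.2020) = (-4.5573, 10.1857)
link 2: phi[2] = 120 + -10 + 165 = 275 deg
  cos(275 deg) = 0.0872, sin(275 deg) = -0.9962
  joint[3] = (-4.5573, 10.1857) + 8.2 * (0.0872, -0.9962) = (-4.5573 + 0.7147, 10.1857 + -8.1688) = (-3.8427, 2.0169)
End effector: (-3.8427, 2.0169)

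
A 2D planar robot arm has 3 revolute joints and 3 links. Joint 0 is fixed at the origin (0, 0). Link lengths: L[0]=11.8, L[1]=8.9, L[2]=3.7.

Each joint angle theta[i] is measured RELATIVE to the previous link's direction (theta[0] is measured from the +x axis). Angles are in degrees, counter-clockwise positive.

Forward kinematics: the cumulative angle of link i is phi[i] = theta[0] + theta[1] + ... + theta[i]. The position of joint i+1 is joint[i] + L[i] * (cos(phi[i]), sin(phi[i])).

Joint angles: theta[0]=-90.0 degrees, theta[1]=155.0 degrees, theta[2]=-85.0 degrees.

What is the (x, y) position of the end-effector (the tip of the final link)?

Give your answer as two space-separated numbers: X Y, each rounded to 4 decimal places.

Answer: 7.2382 -4.9993

Derivation:
joint[0] = (0.0000, 0.0000)  (base)
link 0: phi[0] = -90 = -90 deg
  cos(-90 deg) = 0.0000, sin(-90 deg) = -1.0000
  joint[1] = (0.0000, 0.0000) + 11.8 * (0.0000, -1.0000) = (0.0000 + 0.0000, 0.0000 + -11.8000) = (0.0000, -11.8000)
link 1: phi[1] = -90 + 155 = 65 deg
  cos(65 deg) = 0.4226, sin(65 deg) = 0.9063
  joint[2] = (0.0000, -11.8000) + 8.9 * (0.4226, 0.9063) = (0.0000 + 3.7613, -11.8000 + 8.0661) = (3.7613, -3.7339)
link 2: phi[2] = -90 + 155 + -85 = -20 deg
  cos(-20 deg) = 0.9397, sin(-20 deg) = -0.3420
  joint[3] = (3.7613, -3.7339) + 3.7 * (0.9397, -0.3420) = (3.7613 + 3.4769, -3.7339 + -1.2655) = (7.2382, -4.9993)
End effector: (7.2382, -4.9993)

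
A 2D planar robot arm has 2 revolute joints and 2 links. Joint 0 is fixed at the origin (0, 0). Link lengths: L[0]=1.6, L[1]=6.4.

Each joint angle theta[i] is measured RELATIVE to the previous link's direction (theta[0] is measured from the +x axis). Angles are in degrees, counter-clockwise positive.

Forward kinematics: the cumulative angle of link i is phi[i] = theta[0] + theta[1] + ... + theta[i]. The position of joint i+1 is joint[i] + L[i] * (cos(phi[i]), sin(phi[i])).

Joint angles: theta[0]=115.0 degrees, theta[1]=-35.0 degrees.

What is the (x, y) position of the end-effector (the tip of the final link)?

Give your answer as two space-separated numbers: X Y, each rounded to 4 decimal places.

Answer: 0.4352 7.7529

Derivation:
joint[0] = (0.0000, 0.0000)  (base)
link 0: phi[0] = 115 = 115 deg
  cos(115 deg) = -0.4226, sin(115 deg) = 0.9063
  joint[1] = (0.0000, 0.0000) + 1.6 * (-0.4226, 0.9063) = (0.0000 + -0.6762, 0.0000 + 1.4501) = (-0.6762, 1.4501)
link 1: phi[1] = 115 + -35 = 80 deg
  cos(80 deg) = 0.1736, sin(80 deg) = 0.9848
  joint[2] = (-0.6762, 1.4501) + 6.4 * (0.1736, 0.9848) = (-0.6762 + 1.1113, 1.4501 + 6.3028) = (0.4352, 7.7529)
End effector: (0.4352, 7.7529)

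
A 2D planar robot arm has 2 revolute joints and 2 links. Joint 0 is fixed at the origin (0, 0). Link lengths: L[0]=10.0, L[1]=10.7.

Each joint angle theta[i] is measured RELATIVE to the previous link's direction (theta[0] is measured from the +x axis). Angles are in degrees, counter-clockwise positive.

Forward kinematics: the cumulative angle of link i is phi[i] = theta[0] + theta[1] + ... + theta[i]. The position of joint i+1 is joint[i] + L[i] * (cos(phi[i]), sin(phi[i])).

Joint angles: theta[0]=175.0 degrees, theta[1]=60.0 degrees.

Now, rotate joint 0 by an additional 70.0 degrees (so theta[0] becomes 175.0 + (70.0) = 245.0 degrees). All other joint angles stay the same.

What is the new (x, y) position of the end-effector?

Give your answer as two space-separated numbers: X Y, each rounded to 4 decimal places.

joint[0] = (0.0000, 0.0000)  (base)
link 0: phi[0] = 245 = 245 deg
  cos(245 deg) = -0.4226, sin(245 deg) = -0.9063
  joint[1] = (0.0000, 0.0000) + 10 * (-0.4226, -0.9063) = (0.0000 + -4.2262, 0.0000 + -9.0631) = (-4.2262, -9.0631)
link 1: phi[1] = 245 + 60 = 305 deg
  cos(305 deg) = 0.5736, sin(305 deg) = -0.8192
  joint[2] = (-4.2262, -9.0631) + 10.7 * (0.5736, -0.8192) = (-4.2262 + 6.1373, -9.0631 + -8.7649) = (1.9111, -17.8280)
End effector: (1.9111, -17.8280)

Answer: 1.9111 -17.8280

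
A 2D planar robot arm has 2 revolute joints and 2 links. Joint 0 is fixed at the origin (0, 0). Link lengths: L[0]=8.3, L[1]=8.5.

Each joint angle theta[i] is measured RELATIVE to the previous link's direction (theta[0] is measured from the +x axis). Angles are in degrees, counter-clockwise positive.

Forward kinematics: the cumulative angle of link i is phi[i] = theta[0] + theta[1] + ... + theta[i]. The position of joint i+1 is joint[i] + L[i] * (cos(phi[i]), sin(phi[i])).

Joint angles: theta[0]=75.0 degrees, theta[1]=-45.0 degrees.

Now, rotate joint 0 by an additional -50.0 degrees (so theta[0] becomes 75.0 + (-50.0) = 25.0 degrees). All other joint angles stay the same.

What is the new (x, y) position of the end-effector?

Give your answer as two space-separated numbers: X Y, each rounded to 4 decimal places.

Answer: 15.5097 0.6006

Derivation:
joint[0] = (0.0000, 0.0000)  (base)
link 0: phi[0] = 25 = 25 deg
  cos(25 deg) = 0.9063, sin(25 deg) = 0.4226
  joint[1] = (0.0000, 0.0000) + 8.3 * (0.9063, 0.4226) = (0.0000 + 7.5224, 0.0000 + 3.5077) = (7.5224, 3.5077)
link 1: phi[1] = 25 + -45 = -20 deg
  cos(-20 deg) = 0.9397, sin(-20 deg) = -0.3420
  joint[2] = (7.5224, 3.5077) + 8.5 * (0.9397, -0.3420) = (7.5224 + 7.9874, 3.5077 + -2.9072) = (15.5097, 0.6006)
End effector: (15.5097, 0.6006)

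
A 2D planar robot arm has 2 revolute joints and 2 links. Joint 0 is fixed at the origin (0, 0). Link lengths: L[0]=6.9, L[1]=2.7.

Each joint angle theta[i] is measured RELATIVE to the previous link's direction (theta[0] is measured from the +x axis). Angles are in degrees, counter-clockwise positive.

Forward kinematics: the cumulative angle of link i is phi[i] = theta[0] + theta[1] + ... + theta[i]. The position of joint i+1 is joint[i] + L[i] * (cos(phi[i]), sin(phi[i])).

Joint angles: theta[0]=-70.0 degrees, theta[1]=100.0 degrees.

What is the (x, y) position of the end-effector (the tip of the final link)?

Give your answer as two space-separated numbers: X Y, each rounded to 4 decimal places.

joint[0] = (0.0000, 0.0000)  (base)
link 0: phi[0] = -70 = -70 deg
  cos(-70 deg) = 0.3420, sin(-70 deg) = -0.9397
  joint[1] = (0.0000, 0.0000) + 6.9 * (0.3420, -0.9397) = (0.0000 + 2.3599, 0.0000 + -6.4839) = (2.3599, -6.4839)
link 1: phi[1] = -70 + 100 = 30 deg
  cos(30 deg) = 0.8660, sin(30 deg) = 0.5000
  joint[2] = (2.3599, -6.4839) + 2.7 * (0.8660, 0.5000) = (2.3599 + 2.3383, -6.4839 + 1.3500) = (4.6982, -5.1339)
End effector: (4.6982, -5.1339)

Answer: 4.6982 -5.1339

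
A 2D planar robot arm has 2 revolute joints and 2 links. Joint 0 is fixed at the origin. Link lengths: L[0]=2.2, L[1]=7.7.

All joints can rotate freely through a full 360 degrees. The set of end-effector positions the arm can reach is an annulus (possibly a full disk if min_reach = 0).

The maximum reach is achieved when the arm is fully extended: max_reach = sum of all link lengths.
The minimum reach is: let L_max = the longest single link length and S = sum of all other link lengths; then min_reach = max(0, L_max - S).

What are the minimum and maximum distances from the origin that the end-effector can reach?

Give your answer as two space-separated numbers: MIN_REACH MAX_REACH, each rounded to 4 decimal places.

Link lengths: [2.2, 7.7]
max_reach = 2.2 + 7.7 = 9.9
L_max = max([2.2, 7.7]) = 7.7
S (sum of others) = 9.9 - 7.7 = 2.2
min_reach = max(0, 7.7 - 2.2) = max(0, 5.5) = 5.5

Answer: 5.5000 9.9000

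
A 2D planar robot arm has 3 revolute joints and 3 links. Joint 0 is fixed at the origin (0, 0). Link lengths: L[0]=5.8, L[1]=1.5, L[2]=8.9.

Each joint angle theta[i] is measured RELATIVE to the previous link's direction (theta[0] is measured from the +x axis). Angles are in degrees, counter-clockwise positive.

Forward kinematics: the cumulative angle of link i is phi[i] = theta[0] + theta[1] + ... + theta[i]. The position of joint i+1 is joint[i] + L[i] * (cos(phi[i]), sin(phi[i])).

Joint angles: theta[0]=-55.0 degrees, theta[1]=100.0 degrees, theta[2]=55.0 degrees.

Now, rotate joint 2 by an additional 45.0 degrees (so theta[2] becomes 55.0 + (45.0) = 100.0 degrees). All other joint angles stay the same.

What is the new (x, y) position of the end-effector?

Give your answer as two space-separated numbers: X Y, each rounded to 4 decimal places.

joint[0] = (0.0000, 0.0000)  (base)
link 0: phi[0] = -55 = -55 deg
  cos(-55 deg) = 0.5736, sin(-55 deg) = -0.8192
  joint[1] = (0.0000, 0.0000) + 5.8 * (0.5736, -0.8192) = (0.0000 + 3.3267, 0.0000 + -4.7511) = (3.3267, -4.7511)
link 1: phi[1] = -55 + 100 = 45 deg
  cos(45 deg) = 0.7071, sin(45 deg) = 0.7071
  joint[2] = (3.3267, -4.7511) + 1.5 * (0.7071, 0.7071) = (3.3267 + 1.0607, -4.7511 + 1.0607) = (4.3874, -3.6904)
link 2: phi[2] = -55 + 100 + 100 = 145 deg
  cos(145 deg) = -0.8192, sin(145 deg) = 0.5736
  joint[3] = (4.3874, -3.6904) + 8.9 * (-0.8192, 0.5736) = (4.3874 + -7.2905, -3.6904 + 5.1048) = (-2.9030, 1.4144)
End effector: (-2.9030, 1.4144)

Answer: -2.9030 1.4144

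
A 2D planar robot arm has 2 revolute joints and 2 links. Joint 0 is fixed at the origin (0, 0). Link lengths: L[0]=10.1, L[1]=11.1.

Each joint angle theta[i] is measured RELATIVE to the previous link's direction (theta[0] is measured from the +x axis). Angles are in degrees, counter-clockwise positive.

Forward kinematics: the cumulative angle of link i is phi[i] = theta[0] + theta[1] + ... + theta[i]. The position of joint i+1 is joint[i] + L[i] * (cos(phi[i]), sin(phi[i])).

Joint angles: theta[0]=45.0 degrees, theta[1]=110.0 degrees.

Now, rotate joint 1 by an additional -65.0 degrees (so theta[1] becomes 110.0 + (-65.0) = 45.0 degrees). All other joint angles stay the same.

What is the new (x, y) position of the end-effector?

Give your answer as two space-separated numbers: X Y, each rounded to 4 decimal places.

Answer: 7.1418 18.2418

Derivation:
joint[0] = (0.0000, 0.0000)  (base)
link 0: phi[0] = 45 = 45 deg
  cos(45 deg) = 0.7071, sin(45 deg) = 0.7071
  joint[1] = (0.0000, 0.0000) + 10.1 * (0.7071, 0.7071) = (0.0000 + 7.1418, 0.0000 + 7.1418) = (7.1418, 7.1418)
link 1: phi[1] = 45 + 45 = 90 deg
  cos(90 deg) = 0.0000, sin(90 deg) = 1.0000
  joint[2] = (7.1418, 7.1418) + 11.1 * (0.0000, 1.0000) = (7.1418 + 0.0000, 7.1418 + 11.1000) = (7.1418, 18.2418)
End effector: (7.1418, 18.2418)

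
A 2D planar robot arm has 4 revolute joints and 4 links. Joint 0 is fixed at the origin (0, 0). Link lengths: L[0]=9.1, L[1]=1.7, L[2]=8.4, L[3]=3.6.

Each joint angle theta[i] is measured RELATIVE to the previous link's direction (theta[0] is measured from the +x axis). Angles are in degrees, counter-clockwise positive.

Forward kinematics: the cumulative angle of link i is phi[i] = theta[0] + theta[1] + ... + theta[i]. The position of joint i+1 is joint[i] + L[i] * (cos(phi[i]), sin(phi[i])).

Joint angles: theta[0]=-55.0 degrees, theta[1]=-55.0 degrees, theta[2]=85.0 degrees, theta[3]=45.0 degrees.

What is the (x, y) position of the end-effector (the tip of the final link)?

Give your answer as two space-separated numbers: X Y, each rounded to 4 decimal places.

joint[0] = (0.0000, 0.0000)  (base)
link 0: phi[0] = -55 = -55 deg
  cos(-55 deg) = 0.5736, sin(-55 deg) = -0.8192
  joint[1] = (0.0000, 0.0000) + 9.1 * (0.5736, -0.8192) = (0.0000 + 5.2195, 0.0000 + -7.4543) = (5.2195, -7.4543)
link 1: phi[1] = -55 + -55 = -110 deg
  cos(-110 deg) = -0.3420, sin(-110 deg) = -0.9397
  joint[2] = (5.2195, -7.4543) + 1.7 * (-0.3420, -0.9397) = (5.2195 + -0.5814, -7.4543 + -1.5975) = (4.6381, -9.0518)
link 2: phi[2] = -55 + -55 + 85 = -25 deg
  cos(-25 deg) = 0.9063, sin(-25 deg) = -0.4226
  joint[3] = (4.6381, -9.0518) + 8.4 * (0.9063, -0.4226) = (4.6381 + 7.6130, -9.0518 + -3.5500) = (12.2511, -12.6018)
link 3: phi[3] = -55 + -55 + 85 + 45 = 20 deg
  cos(20 deg) = 0.9397, sin(20 deg) = 0.3420
  joint[4] = (12.2511, -12.6018) + 3.6 * (0.9397, 0.3420) = (12.2511 + 3.3829, -12.6018 + 1.2313) = (15.6340, -11.3705)
End effector: (15.6340, -11.3705)

Answer: 15.6340 -11.3705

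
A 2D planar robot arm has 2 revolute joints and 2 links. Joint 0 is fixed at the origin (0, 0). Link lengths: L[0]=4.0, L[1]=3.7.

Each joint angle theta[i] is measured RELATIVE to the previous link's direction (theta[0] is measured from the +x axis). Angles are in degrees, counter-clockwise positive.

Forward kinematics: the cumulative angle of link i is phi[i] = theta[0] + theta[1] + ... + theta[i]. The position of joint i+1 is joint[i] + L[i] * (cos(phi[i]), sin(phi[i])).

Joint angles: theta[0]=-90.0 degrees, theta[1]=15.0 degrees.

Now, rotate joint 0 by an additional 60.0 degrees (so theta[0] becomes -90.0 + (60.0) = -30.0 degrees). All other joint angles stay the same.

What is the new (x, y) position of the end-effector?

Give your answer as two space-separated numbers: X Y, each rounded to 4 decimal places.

joint[0] = (0.0000, 0.0000)  (base)
link 0: phi[0] = -30 = -30 deg
  cos(-30 deg) = 0.8660, sin(-30 deg) = -0.5000
  joint[1] = (0.0000, 0.0000) + 4 * (0.8660, -0.5000) = (0.0000 + 3.4641, 0.0000 + -2.0000) = (3.4641, -2.0000)
link 1: phi[1] = -30 + 15 = -15 deg
  cos(-15 deg) = 0.9659, sin(-15 deg) = -0.2588
  joint[2] = (3.4641, -2.0000) + 3.7 * (0.9659, -0.2588) = (3.4641 + 3.5739, -2.0000 + -0.9576) = (7.0380, -2.9576)
End effector: (7.0380, -2.9576)

Answer: 7.0380 -2.9576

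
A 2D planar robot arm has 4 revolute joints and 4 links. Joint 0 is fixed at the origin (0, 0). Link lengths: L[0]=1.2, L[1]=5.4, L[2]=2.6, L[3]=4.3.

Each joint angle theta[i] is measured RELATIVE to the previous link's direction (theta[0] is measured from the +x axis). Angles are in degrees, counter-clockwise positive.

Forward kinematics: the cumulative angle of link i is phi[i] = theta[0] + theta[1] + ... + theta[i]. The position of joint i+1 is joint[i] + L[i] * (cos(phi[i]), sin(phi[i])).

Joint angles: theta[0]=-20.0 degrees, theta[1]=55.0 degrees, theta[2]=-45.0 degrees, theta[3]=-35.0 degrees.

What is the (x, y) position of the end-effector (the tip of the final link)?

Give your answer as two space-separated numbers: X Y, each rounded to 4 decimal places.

Answer: 11.1521 -0.8052

Derivation:
joint[0] = (0.0000, 0.0000)  (base)
link 0: phi[0] = -20 = -20 deg
  cos(-20 deg) = 0.9397, sin(-20 deg) = -0.3420
  joint[1] = (0.0000, 0.0000) + 1.2 * (0.9397, -0.3420) = (0.0000 + 1.1276, 0.0000 + -0.4104) = (1.1276, -0.4104)
link 1: phi[1] = -20 + 55 = 35 deg
  cos(35 deg) = 0.8192, sin(35 deg) = 0.5736
  joint[2] = (1.1276, -0.4104) + 5.4 * (0.8192, 0.5736) = (1.1276 + 4.4234, -0.4104 + 3.0973) = (5.5511, 2.6869)
link 2: phi[2] = -20 + 55 + -45 = -10 deg
  cos(-10 deg) = 0.9848, sin(-10 deg) = -0.1736
  joint[3] = (5.5511, 2.6869) + 2.6 * (0.9848, -0.1736) = (5.5511 + 2.5605, 2.6869 + -0.4515) = (8.1116, 2.2354)
link 3: phi[3] = -20 + 55 + -45 + -35 = -45 deg
  cos(-45 deg) = 0.7071, sin(-45 deg) = -0.7071
  joint[4] = (8.1116, 2.2354) + 4.3 * (0.7071, -0.7071) = (8.1116 + 3.0406, 2.2354 + -3.0406) = (11.1521, -0.8052)
End effector: (11.1521, -0.8052)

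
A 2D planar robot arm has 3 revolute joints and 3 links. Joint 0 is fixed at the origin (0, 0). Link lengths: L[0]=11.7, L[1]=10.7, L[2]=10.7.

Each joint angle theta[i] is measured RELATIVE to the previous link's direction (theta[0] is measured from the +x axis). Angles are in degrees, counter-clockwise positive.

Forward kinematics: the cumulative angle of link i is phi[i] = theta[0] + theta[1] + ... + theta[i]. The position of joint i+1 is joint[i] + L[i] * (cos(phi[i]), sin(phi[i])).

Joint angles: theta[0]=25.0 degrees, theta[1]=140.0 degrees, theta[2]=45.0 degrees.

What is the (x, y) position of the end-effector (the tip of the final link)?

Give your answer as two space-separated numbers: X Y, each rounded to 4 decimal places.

Answer: -8.9981 2.3640

Derivation:
joint[0] = (0.0000, 0.0000)  (base)
link 0: phi[0] = 25 = 25 deg
  cos(25 deg) = 0.9063, sin(25 deg) = 0.4226
  joint[1] = (0.0000, 0.0000) + 11.7 * (0.9063, 0.4226) = (0.0000 + 10.6038, 0.0000 + 4.9446) = (10.6038, 4.9446)
link 1: phi[1] = 25 + 140 = 165 deg
  cos(165 deg) = -0.9659, sin(165 deg) = 0.2588
  joint[2] = (10.6038, 4.9446) + 10.7 * (-0.9659, 0.2588) = (10.6038 + -10.3354, 4.9446 + 2.7694) = (0.2684, 7.7140)
link 2: phi[2] = 25 + 140 + 45 = 210 deg
  cos(210 deg) = -0.8660, sin(210 deg) = -0.5000
  joint[3] = (0.2684, 7.7140) + 10.7 * (-0.8660, -0.5000) = (0.2684 + -9.2665, 7.7140 + -5.3500) = (-8.9981, 2.3640)
End effector: (-8.9981, 2.3640)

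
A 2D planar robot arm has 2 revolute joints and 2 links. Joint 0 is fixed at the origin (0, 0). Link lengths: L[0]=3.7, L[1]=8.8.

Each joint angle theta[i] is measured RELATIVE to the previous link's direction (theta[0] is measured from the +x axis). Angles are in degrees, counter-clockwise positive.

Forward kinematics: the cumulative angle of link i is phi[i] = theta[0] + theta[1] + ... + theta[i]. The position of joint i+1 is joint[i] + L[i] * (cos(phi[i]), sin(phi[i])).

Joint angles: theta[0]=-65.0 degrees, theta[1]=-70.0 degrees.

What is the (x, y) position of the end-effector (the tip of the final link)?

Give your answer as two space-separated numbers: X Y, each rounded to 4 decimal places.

joint[0] = (0.0000, 0.0000)  (base)
link 0: phi[0] = -65 = -65 deg
  cos(-65 deg) = 0.4226, sin(-65 deg) = -0.9063
  joint[1] = (0.0000, 0.0000) + 3.7 * (0.4226, -0.9063) = (0.0000 + 1.5637, 0.0000 + -3.3533) = (1.5637, -3.3533)
link 1: phi[1] = -65 + -70 = -135 deg
  cos(-135 deg) = -0.7071, sin(-135 deg) = -0.7071
  joint[2] = (1.5637, -3.3533) + 8.8 * (-0.7071, -0.7071) = (1.5637 + -6.2225, -3.3533 + -6.2225) = (-4.6589, -9.5759)
End effector: (-4.6589, -9.5759)

Answer: -4.6589 -9.5759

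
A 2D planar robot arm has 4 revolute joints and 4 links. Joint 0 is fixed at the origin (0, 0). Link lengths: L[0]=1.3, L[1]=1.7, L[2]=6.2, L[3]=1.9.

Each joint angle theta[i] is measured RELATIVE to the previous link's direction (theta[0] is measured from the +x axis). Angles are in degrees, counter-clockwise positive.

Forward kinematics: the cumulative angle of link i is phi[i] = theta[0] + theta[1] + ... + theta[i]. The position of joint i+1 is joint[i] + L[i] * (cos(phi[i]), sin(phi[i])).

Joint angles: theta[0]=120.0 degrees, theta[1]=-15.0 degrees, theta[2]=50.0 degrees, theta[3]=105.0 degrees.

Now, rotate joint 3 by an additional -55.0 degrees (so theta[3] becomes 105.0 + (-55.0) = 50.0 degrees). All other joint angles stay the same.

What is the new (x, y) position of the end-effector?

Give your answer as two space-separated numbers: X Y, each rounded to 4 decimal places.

Answer: -8.4311 4.5852

Derivation:
joint[0] = (0.0000, 0.0000)  (base)
link 0: phi[0] = 120 = 120 deg
  cos(120 deg) = -0.5000, sin(120 deg) = 0.8660
  joint[1] = (0.0000, 0.0000) + 1.3 * (-0.5000, 0.8660) = (0.0000 + -0.6500, 0.0000 + 1.1258) = (-0.6500, 1.1258)
link 1: phi[1] = 120 + -15 = 105 deg
  cos(105 deg) = -0.2588, sin(105 deg) = 0.9659
  joint[2] = (-0.6500, 1.1258) + 1.7 * (-0.2588, 0.9659) = (-0.6500 + -0.4400, 1.1258 + 1.6421) = (-1.0900, 2.7679)
link 2: phi[2] = 120 + -15 + 50 = 155 deg
  cos(155 deg) = -0.9063, sin(155 deg) = 0.4226
  joint[3] = (-1.0900, 2.7679) + 6.2 * (-0.9063, 0.4226) = (-1.0900 + -5.6191, 2.7679 + 2.6202) = (-6.7091, 5.3881)
link 3: phi[3] = 120 + -15 + 50 + 50 = 205 deg
  cos(205 deg) = -0.9063, sin(205 deg) = -0.4226
  joint[4] = (-6.7091, 5.3881) + 1.9 * (-0.9063, -0.4226) = (-6.7091 + -1.7220, 5.3881 + -0.8030) = (-8.4311, 4.5852)
End effector: (-8.4311, 4.5852)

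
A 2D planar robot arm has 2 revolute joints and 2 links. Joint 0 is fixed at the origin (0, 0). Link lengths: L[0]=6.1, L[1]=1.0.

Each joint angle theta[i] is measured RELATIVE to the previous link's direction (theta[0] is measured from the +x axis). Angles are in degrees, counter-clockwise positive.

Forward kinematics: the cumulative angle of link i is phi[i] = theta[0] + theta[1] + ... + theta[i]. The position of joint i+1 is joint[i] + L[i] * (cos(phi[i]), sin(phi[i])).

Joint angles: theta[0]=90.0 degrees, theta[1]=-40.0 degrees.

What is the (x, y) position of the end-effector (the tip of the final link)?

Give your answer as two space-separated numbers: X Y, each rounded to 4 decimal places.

Answer: 0.6428 6.8660

Derivation:
joint[0] = (0.0000, 0.0000)  (base)
link 0: phi[0] = 90 = 90 deg
  cos(90 deg) = 0.0000, sin(90 deg) = 1.0000
  joint[1] = (0.0000, 0.0000) + 6.1 * (0.0000, 1.0000) = (0.0000 + 0.0000, 0.0000 + 6.1000) = (0.0000, 6.1000)
link 1: phi[1] = 90 + -40 = 50 deg
  cos(50 deg) = 0.6428, sin(50 deg) = 0.7660
  joint[2] = (0.0000, 6.1000) + 1 * (0.6428, 0.7660) = (0.0000 + 0.6428, 6.1000 + 0.7660) = (0.6428, 6.8660)
End effector: (0.6428, 6.8660)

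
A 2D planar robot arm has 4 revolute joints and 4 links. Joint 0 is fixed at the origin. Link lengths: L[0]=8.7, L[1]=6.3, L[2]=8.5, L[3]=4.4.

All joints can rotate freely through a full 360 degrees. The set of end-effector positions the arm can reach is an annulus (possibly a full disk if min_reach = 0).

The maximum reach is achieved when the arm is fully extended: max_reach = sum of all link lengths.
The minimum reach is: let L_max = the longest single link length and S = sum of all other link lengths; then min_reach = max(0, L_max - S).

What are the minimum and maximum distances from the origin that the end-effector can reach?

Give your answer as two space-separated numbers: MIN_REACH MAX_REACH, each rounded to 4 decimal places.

Link lengths: [8.7, 6.3, 8.5, 4.4]
max_reach = 8.7 + 6.3 + 8.5 + 4.4 = 27.9
L_max = max([8.7, 6.3, 8.5, 4.4]) = 8.7
S (sum of others) = 27.9 - 8.7 = 19.2
min_reach = max(0, 8.7 - 19.2) = max(0, -10.5) = 0

Answer: 0.0000 27.9000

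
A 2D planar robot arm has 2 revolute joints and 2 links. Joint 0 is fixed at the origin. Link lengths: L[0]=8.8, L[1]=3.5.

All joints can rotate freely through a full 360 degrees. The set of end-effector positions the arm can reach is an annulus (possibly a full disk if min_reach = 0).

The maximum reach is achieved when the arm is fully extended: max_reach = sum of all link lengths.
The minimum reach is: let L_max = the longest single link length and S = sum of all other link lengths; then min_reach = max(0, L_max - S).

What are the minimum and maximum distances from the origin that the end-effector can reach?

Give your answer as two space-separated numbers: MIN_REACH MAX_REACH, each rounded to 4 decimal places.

Link lengths: [8.8, 3.5]
max_reach = 8.8 + 3.5 = 12.3
L_max = max([8.8, 3.5]) = 8.8
S (sum of others) = 12.3 - 8.8 = 3.5
min_reach = max(0, 8.8 - 3.5) = max(0, 5.3) = 5.3

Answer: 5.3000 12.3000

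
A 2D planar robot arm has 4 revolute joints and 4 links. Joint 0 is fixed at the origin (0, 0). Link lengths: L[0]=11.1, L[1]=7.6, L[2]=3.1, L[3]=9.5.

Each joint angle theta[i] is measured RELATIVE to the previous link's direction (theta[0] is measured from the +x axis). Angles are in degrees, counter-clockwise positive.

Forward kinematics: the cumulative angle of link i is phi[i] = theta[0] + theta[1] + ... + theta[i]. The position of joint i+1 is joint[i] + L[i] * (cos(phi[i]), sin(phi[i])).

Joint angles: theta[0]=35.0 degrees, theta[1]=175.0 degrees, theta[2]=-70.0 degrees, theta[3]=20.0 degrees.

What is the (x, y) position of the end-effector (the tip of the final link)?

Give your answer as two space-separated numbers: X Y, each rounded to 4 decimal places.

joint[0] = (0.0000, 0.0000)  (base)
link 0: phi[0] = 35 = 35 deg
  cos(35 deg) = 0.8192, sin(35 deg) = 0.5736
  joint[1] = (0.0000, 0.0000) + 11.1 * (0.8192, 0.5736) = (0.0000 + 9.0926, 0.0000 + 6.3667) = (9.0926, 6.3667)
link 1: phi[1] = 35 + 175 = 210 deg
  cos(210 deg) = -0.8660, sin(210 deg) = -0.5000
  joint[2] = (9.0926, 6.3667) + 7.6 * (-0.8660, -0.5000) = (9.0926 + -6.5818, 6.3667 + -3.8000) = (2.5108, 2.5667)
link 2: phi[2] = 35 + 175 + -70 = 140 deg
  cos(140 deg) = -0.7660, sin(140 deg) = 0.6428
  joint[3] = (2.5108, 2.5667) + 3.1 * (-0.7660, 0.6428) = (2.5108 + -2.3747, 2.5667 + 1.9926) = (0.1361, 4.5593)
link 3: phi[3] = 35 + 175 + -70 + 20 = 160 deg
  cos(160 deg) = -0.9397, sin(160 deg) = 0.3420
  joint[4] = (0.1361, 4.5593) + 9.5 * (-0.9397, 0.3420) = (0.1361 + -8.9271, 4.5593 + 3.2492) = (-8.7910, 7.8085)
End effector: (-8.7910, 7.8085)

Answer: -8.7910 7.8085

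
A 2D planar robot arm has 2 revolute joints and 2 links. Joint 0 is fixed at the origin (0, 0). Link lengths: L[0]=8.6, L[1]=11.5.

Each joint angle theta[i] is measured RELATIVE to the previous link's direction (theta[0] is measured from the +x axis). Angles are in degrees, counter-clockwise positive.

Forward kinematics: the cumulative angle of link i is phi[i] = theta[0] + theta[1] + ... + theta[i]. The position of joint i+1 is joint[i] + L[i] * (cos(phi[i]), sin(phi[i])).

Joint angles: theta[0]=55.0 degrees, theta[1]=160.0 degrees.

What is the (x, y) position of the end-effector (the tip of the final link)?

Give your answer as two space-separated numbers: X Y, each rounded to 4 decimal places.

joint[0] = (0.0000, 0.0000)  (base)
link 0: phi[0] = 55 = 55 deg
  cos(55 deg) = 0.5736, sin(55 deg) = 0.8192
  joint[1] = (0.0000, 0.0000) + 8.6 * (0.5736, 0.8192) = (0.0000 + 4.9328, 0.0000 + 7.0447) = (4.9328, 7.0447)
link 1: phi[1] = 55 + 160 = 215 deg
  cos(215 deg) = -0.8192, sin(215 deg) = -0.5736
  joint[2] = (4.9328, 7.0447) + 11.5 * (-0.8192, -0.5736) = (4.9328 + -9.4202, 7.0447 + -6.5961) = (-4.4875, 0.4486)
End effector: (-4.4875, 0.4486)

Answer: -4.4875 0.4486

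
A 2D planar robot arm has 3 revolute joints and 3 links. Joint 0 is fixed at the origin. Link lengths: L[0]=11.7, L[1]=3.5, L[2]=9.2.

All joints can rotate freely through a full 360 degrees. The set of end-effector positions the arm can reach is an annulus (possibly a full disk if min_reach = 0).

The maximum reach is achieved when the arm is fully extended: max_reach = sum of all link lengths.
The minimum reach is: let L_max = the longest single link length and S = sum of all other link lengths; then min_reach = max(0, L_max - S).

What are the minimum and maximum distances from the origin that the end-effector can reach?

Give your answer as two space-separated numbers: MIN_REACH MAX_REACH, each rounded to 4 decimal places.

Link lengths: [11.7, 3.5, 9.2]
max_reach = 11.7 + 3.5 + 9.2 = 24.4
L_max = max([11.7, 3.5, 9.2]) = 11.7
S (sum of others) = 24.4 - 11.7 = 12.7
min_reach = max(0, 11.7 - 12.7) = max(0, -1) = 0

Answer: 0.0000 24.4000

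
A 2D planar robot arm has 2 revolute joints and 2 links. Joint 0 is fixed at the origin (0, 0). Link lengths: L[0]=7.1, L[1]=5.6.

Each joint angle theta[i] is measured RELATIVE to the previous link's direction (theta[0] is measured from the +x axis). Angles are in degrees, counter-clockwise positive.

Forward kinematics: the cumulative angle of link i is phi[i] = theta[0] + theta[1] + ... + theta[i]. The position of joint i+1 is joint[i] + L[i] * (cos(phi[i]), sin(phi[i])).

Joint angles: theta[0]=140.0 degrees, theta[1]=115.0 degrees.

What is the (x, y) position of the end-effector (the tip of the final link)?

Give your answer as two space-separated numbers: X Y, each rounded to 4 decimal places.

Answer: -6.8883 -0.8454

Derivation:
joint[0] = (0.0000, 0.0000)  (base)
link 0: phi[0] = 140 = 140 deg
  cos(140 deg) = -0.7660, sin(140 deg) = 0.6428
  joint[1] = (0.0000, 0.0000) + 7.1 * (-0.7660, 0.6428) = (0.0000 + -5.4389, 0.0000 + 4.5638) = (-5.4389, 4.5638)
link 1: phi[1] = 140 + 115 = 255 deg
  cos(255 deg) = -0.2588, sin(255 deg) = -0.9659
  joint[2] = (-5.4389, 4.5638) + 5.6 * (-0.2588, -0.9659) = (-5.4389 + -1.4494, 4.5638 + -5.4092) = (-6.8883, -0.8454)
End effector: (-6.8883, -0.8454)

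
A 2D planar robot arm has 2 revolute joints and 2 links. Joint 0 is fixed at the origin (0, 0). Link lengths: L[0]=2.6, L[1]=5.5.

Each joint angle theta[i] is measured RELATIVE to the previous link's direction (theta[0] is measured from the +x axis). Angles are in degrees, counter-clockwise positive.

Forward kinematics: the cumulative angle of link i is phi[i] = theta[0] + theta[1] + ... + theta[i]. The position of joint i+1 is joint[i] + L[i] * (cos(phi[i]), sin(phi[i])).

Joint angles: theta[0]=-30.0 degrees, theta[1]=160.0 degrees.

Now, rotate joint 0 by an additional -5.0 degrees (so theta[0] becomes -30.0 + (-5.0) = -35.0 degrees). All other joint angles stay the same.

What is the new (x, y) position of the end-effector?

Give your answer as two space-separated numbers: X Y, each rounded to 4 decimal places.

Answer: -1.0249 3.0140

Derivation:
joint[0] = (0.0000, 0.0000)  (base)
link 0: phi[0] = -35 = -35 deg
  cos(-35 deg) = 0.8192, sin(-35 deg) = -0.5736
  joint[1] = (0.0000, 0.0000) + 2.6 * (0.8192, -0.5736) = (0.0000 + 2.1298, 0.0000 + -1.4913) = (2.1298, -1.4913)
link 1: phi[1] = -35 + 160 = 125 deg
  cos(125 deg) = -0.5736, sin(125 deg) = 0.8192
  joint[2] = (2.1298, -1.4913) + 5.5 * (-0.5736, 0.8192) = (2.1298 + -3.1547, -1.4913 + 4.5053) = (-1.0249, 3.0140)
End effector: (-1.0249, 3.0140)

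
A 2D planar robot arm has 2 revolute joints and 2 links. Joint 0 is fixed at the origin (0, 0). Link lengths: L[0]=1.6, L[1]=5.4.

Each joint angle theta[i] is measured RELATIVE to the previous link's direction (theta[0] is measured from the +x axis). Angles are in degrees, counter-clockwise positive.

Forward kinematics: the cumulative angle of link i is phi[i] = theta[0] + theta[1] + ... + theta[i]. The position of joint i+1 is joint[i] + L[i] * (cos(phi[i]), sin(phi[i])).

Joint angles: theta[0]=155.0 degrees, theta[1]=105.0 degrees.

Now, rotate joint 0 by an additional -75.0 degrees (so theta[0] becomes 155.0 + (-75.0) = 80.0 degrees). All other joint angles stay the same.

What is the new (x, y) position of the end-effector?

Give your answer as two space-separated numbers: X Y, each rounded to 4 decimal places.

Answer: -5.1016 1.1051

Derivation:
joint[0] = (0.0000, 0.0000)  (base)
link 0: phi[0] = 80 = 80 deg
  cos(80 deg) = 0.1736, sin(80 deg) = 0.9848
  joint[1] = (0.0000, 0.0000) + 1.6 * (0.1736, 0.9848) = (0.0000 + 0.2778, 0.0000 + 1.5757) = (0.2778, 1.5757)
link 1: phi[1] = 80 + 105 = 185 deg
  cos(185 deg) = -0.9962, sin(185 deg) = -0.0872
  joint[2] = (0.2778, 1.5757) + 5.4 * (-0.9962, -0.0872) = (0.2778 + -5.3795, 1.5757 + -0.4706) = (-5.1016, 1.1051)
End effector: (-5.1016, 1.1051)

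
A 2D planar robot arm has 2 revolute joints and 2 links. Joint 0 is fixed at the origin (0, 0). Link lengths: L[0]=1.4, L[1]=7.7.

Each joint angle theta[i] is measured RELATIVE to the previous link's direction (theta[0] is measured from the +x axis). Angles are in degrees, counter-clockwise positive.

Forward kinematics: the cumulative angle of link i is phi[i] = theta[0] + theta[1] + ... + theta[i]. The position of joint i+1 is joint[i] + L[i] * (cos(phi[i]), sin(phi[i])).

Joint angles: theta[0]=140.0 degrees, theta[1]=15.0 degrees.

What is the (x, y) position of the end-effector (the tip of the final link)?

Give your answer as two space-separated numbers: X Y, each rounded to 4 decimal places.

Answer: -8.0510 4.1541

Derivation:
joint[0] = (0.0000, 0.0000)  (base)
link 0: phi[0] = 140 = 140 deg
  cos(140 deg) = -0.7660, sin(140 deg) = 0.6428
  joint[1] = (0.0000, 0.0000) + 1.4 * (-0.7660, 0.6428) = (0.0000 + -1.0725, 0.0000 + 0.8999) = (-1.0725, 0.8999)
link 1: phi[1] = 140 + 15 = 155 deg
  cos(155 deg) = -0.9063, sin(155 deg) = 0.4226
  joint[2] = (-1.0725, 0.8999) + 7.7 * (-0.9063, 0.4226) = (-1.0725 + -6.9786, 0.8999 + 3.2542) = (-8.0510, 4.1541)
End effector: (-8.0510, 4.1541)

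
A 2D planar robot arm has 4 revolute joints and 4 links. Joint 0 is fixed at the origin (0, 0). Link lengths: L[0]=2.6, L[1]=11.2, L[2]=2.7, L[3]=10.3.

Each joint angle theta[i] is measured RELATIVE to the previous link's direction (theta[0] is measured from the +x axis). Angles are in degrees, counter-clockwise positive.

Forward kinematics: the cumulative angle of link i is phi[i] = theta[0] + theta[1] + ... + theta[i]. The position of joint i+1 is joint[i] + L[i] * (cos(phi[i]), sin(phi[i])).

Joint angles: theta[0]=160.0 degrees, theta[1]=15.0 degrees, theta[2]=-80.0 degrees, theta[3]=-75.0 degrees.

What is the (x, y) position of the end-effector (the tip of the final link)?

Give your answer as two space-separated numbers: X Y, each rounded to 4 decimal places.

Answer: -4.1571 8.0779

Derivation:
joint[0] = (0.0000, 0.0000)  (base)
link 0: phi[0] = 160 = 160 deg
  cos(160 deg) = -0.9397, sin(160 deg) = 0.3420
  joint[1] = (0.0000, 0.0000) + 2.6 * (-0.9397, 0.3420) = (0.0000 + -2.4432, 0.0000 + 0.8893) = (-2.4432, 0.8893)
link 1: phi[1] = 160 + 15 = 175 deg
  cos(175 deg) = -0.9962, sin(175 deg) = 0.0872
  joint[2] = (-2.4432, 0.8893) + 11.2 * (-0.9962, 0.0872) = (-2.4432 + -11.1574, 0.8893 + 0.9761) = (-13.6006, 1.8654)
link 2: phi[2] = 160 + 15 + -80 = 95 deg
  cos(95 deg) = -0.0872, sin(95 deg) = 0.9962
  joint[3] = (-13.6006, 1.8654) + 2.7 * (-0.0872, 0.9962) = (-13.6006 + -0.2353, 1.8654 + 2.6897) = (-13.8359, 4.5551)
link 3: phi[3] = 160 + 15 + -80 + -75 = 20 deg
  cos(20 deg) = 0.9397, sin(20 deg) = 0.3420
  joint[4] = (-13.8359, 4.5551) + 10.3 * (0.9397, 0.3420) = (-13.8359 + 9.6788, 4.5551 + 3.5228) = (-4.1571, 8.0779)
End effector: (-4.1571, 8.0779)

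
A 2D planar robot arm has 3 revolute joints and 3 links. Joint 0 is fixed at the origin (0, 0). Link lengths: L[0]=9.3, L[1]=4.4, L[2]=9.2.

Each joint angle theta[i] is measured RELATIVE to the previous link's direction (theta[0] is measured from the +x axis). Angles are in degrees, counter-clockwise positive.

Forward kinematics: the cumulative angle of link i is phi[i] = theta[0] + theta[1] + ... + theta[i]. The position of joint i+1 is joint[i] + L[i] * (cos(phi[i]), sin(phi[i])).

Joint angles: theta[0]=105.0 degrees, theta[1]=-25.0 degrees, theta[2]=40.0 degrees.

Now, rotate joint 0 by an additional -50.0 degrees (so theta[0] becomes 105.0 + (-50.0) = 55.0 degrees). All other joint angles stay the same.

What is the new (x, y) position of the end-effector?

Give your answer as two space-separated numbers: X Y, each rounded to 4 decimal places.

Answer: 12.2914 18.4633

Derivation:
joint[0] = (0.0000, 0.0000)  (base)
link 0: phi[0] = 55 = 55 deg
  cos(55 deg) = 0.5736, sin(55 deg) = 0.8192
  joint[1] = (0.0000, 0.0000) + 9.3 * (0.5736, 0.8192) = (0.0000 + 5.3343, 0.0000 + 7.6181) = (5.3343, 7.6181)
link 1: phi[1] = 55 + -25 = 30 deg
  cos(30 deg) = 0.8660, sin(30 deg) = 0.5000
  joint[2] = (5.3343, 7.6181) + 4.4 * (0.8660, 0.5000) = (5.3343 + 3.8105, 7.6181 + 2.2000) = (9.1448, 9.8181)
link 2: phi[2] = 55 + -25 + 40 = 70 deg
  cos(70 deg) = 0.3420, sin(70 deg) = 0.9397
  joint[3] = (9.1448, 9.8181) + 9.2 * (0.3420, 0.9397) = (9.1448 + 3.1466, 9.8181 + 8.6452) = (12.2914, 18.4633)
End effector: (12.2914, 18.4633)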